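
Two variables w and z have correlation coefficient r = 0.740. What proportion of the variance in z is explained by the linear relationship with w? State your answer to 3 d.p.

0.548

r² = (0.740)² = 0.548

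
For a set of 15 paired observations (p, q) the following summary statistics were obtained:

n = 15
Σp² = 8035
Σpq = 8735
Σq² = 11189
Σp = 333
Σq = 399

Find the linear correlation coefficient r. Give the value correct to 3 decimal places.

-0.202

r = (nΣpq − ΣpΣq) / √[(nΣp² − (Σp)²)(nΣq² − (Σq)²)]
Numerator: 15×8735 − 333×399 = -1842
Denominator: √[(120525 − 110889)(167835 − 159201)] = √[9636 × 8634] = 9121.2512
r = -1842 / 9121.2512 ≈ -0.202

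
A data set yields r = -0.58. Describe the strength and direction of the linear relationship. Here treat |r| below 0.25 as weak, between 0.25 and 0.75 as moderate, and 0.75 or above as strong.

r = -0.58 < 0 so the relationship is negative.
|r| = 0.58, which falls in the moderate range.

moderate negative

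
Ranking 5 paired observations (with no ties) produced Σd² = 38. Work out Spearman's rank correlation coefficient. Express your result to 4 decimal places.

ρ = 1 − 6Σd² / [n(n²−1)] = 1 − 6×38 / (5×24)
  = 1 − 228/120 = 1 − 1.90000 ≈ -0.9000

-0.9000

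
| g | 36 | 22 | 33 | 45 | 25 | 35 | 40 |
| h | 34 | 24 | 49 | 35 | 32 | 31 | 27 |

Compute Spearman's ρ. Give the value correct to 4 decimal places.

0.3214

Rank g: 5, 1, 3, 7, 2, 4, 6
Rank h: 5, 1, 7, 6, 4, 3, 2
d = rank(g) − rank(h): 0, 0, -4, 1, -2, 1, 4; Σd² = 38
ρ = 1 − 6Σd² / [n(n²−1)] = 1 − 6×38 / (7×48) = 1 − 228/336 ≈ 0.3214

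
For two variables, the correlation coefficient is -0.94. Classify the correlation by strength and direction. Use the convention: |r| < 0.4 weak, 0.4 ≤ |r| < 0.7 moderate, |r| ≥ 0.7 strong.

r = -0.94 < 0 so the relationship is negative.
|r| = 0.94, which falls in the strong range.

strong negative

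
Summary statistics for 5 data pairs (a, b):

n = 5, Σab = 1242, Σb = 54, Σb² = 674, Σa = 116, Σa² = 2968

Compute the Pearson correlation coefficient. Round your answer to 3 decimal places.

r = (nΣab − ΣaΣb) / √[(nΣa² − (Σa)²)(nΣb² − (Σb)²)]
Numerator: 5×1242 − 116×54 = -54
Denominator: √[(14840 − 13456)(3370 − 2916)] = √[1384 × 454] = 792.6765
r = -54 / 792.6765 ≈ -0.068

-0.068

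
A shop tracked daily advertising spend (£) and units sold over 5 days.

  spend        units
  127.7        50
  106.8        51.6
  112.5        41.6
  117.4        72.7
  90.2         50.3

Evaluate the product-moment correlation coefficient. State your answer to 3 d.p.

n = 5, Σx = 554.6, Σy = 266.2, Σx² = 62288.58, Σy² = 14708.5, Σxy = 29647.92
nΣxy − ΣxΣy = 148239.6 − 147634.52 = 605.08
nΣx² − (Σx)² = 311442.9 − 307581.16 = 3861.74; nΣy² − (Σy)² = 73542.5 − 70862.44 = 2680.06
r = 605.08 / √(3861.74 × 2680.06) = 605.08 / 3217.0942 ≈ 0.188

0.188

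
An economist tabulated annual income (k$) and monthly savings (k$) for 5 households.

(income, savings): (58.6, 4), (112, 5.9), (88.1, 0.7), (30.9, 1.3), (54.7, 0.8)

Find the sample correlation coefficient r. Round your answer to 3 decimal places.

n = 5, Σx = 344.3, Σy = 12.7, Σx² = 27686.47, Σy² = 53.63, Σxy = 1040.8
nΣxy − ΣxΣy = 5204 − 4372.61 = 831.39
nΣx² − (Σx)² = 138432.35 − 118542.49 = 19889.86; nΣy² − (Σy)² = 268.15 − 161.29 = 106.86
r = 831.39 / √(19889.86 × 106.86) = 831.39 / 1457.8856 ≈ 0.570

0.570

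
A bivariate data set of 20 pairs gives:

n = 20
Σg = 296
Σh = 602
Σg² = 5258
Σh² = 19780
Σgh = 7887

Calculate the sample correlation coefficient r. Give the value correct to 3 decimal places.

r = (nΣgh − ΣgΣh) / √[(nΣg² − (Σg)²)(nΣh² − (Σh)²)]
Numerator: 20×7887 − 296×602 = -20452
Denominator: √[(105160 − 87616)(395600 − 362404)] = √[17544 × 33196] = 24132.7707
r = -20452 / 24132.7707 ≈ -0.847

-0.847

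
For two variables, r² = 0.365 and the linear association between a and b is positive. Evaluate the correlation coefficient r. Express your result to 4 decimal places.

|r| = √0.365 = 0.6042
The association is positive, so r = 0.6042.

0.6042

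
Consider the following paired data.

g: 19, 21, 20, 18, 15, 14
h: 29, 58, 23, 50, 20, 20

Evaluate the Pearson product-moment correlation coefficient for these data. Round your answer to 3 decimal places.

n = 6, Σg = 107, Σh = 200, Σg² = 1947, Σh² = 8034, Σgh = 3709
nΣgh − ΣgΣh = 22254 − 21400 = 854
nΣg² − (Σg)² = 11682 − 11449 = 233; nΣh² − (Σh)² = 48204 − 40000 = 8204
r = 854 / √(233 × 8204) = 854 / 1382.5816 ≈ 0.618

0.618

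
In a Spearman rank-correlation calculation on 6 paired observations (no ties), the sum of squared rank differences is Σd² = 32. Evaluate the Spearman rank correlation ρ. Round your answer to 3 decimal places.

0.086

ρ = 1 − 6Σd² / [n(n²−1)] = 1 − 6×32 / (6×35)
  = 1 − 192/210 = 1 − 0.9143 ≈ 0.086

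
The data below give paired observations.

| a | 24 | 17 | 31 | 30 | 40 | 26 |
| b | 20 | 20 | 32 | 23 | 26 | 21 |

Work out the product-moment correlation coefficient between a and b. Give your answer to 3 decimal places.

n = 6, Σa = 168, Σb = 142, Σa² = 5002, Σb² = 3470, Σab = 4088
nΣab − ΣaΣb = 24528 − 23856 = 672
nΣa² − (Σa)² = 30012 − 28224 = 1788; nΣb² − (Σb)² = 20820 − 20164 = 656
r = 672 / √(1788 × 656) = 672 / 1083.0180 ≈ 0.620

0.620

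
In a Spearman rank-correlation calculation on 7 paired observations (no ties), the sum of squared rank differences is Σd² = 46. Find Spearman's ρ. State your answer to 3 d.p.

0.179

ρ = 1 − 6Σd² / [n(n²−1)] = 1 − 6×46 / (7×48)
  = 1 − 276/336 = 1 − 0.8214 ≈ 0.179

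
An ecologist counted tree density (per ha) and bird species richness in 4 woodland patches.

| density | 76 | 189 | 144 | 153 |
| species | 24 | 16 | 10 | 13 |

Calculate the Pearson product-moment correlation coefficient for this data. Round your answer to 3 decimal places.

n = 4, Σx = 562, Σy = 63, Σx² = 85642, Σy² = 1101, Σxy = 8277
nΣxy − ΣxΣy = 33108 − 35406 = -2298
nΣx² − (Σx)² = 342568 − 315844 = 26724; nΣy² − (Σy)² = 4404 − 3969 = 435
r = -2298 / √(26724 × 435) = -2298 / 3409.5366 ≈ -0.674

-0.674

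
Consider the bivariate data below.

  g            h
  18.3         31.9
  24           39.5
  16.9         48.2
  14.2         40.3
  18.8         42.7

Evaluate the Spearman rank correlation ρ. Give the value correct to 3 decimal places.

-0.300

Rank g: 3, 5, 2, 1, 4
Rank h: 1, 2, 5, 3, 4
d = rank(g) − rank(h): 2, 3, -3, -2, 0; Σd² = 26
ρ = 1 − 6Σd² / [n(n²−1)] = 1 − 6×26 / (5×24) = 1 − 156/120 ≈ -0.300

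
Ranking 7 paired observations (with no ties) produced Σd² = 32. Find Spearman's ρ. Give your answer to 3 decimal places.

0.429

ρ = 1 − 6Σd² / [n(n²−1)] = 1 − 6×32 / (7×48)
  = 1 − 192/336 = 1 − 0.5714 ≈ 0.429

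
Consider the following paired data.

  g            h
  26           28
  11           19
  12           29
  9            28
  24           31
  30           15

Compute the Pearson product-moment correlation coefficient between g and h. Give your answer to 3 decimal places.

-0.238

n = 6, Σg = 112, Σh = 150, Σg² = 2498, Σh² = 3956, Σgh = 2731
nΣgh − ΣgΣh = 16386 − 16800 = -414
nΣg² − (Σg)² = 14988 − 12544 = 2444; nΣh² − (Σh)² = 23736 − 22500 = 1236
r = -414 / √(2444 × 1236) = -414 / 1738.0403 ≈ -0.238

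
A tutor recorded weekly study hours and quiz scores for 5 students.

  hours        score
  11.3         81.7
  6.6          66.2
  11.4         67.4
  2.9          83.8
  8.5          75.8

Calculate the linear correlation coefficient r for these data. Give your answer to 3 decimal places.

-0.314

n = 5, Σx = 40.7, Σy = 374.9, Σx² = 381.87, Σy² = 28368.17, Σxy = 3015.81
nΣxy − ΣxΣy = 15079.05 − 15258.43 = -179.38
nΣx² − (Σx)² = 1909.35 − 1656.49 = 252.86; nΣy² − (Σy)² = 141840.85 − 140550.01 = 1290.84
r = -179.38 / √(252.86 × 1290.84) = -179.38 / 571.3159 ≈ -0.314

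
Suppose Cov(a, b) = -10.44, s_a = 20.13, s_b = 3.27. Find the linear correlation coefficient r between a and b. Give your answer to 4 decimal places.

-0.1586

r = Cov(a,b) / (s_a · s_b) = -10.44 / (20.13 × 3.27)
  = -10.44 / 65.8251 ≈ -0.1586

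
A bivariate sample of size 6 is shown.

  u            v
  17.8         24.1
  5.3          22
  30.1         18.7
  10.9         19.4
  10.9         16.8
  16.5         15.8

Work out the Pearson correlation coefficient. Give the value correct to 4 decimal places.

n = 6, Σu = 91.5, Σv = 116.8, Σu² = 1760.81, Σv² = 2322.74, Σuv = 1763.73
nΣuv − ΣuΣv = 10582.38 − 10687.2 = -104.82
nΣu² − (Σu)² = 10564.86 − 8372.25 = 2192.61; nΣv² − (Σv)² = 13936.44 − 13642.24 = 294.2
r = -104.82 / √(2192.61 × 294.2) = -104.82 / 803.1599 ≈ -0.1305

-0.1305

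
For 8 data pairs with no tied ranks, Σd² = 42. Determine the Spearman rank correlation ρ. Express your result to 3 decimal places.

0.500

ρ = 1 − 6Σd² / [n(n²−1)] = 1 − 6×42 / (8×63)
  = 1 − 252/504 = 1 − 0.5000 ≈ 0.500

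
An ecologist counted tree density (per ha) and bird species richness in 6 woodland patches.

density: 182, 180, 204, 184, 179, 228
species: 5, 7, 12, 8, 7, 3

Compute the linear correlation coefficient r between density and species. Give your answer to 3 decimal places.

n = 6, Σx = 1157, Σy = 42, Σx² = 225021, Σy² = 340, Σxy = 8027
nΣxy − ΣxΣy = 48162 − 48594 = -432
nΣx² − (Σx)² = 1350126 − 1338649 = 11477; nΣy² − (Σy)² = 2040 − 1764 = 276
r = -432 / √(11477 × 276) = -432 / 1779.7899 ≈ -0.243

-0.243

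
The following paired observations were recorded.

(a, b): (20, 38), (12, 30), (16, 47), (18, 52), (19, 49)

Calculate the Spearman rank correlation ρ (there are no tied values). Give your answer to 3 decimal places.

0.300

Rank a: 5, 1, 2, 3, 4
Rank b: 2, 1, 3, 5, 4
d = rank(a) − rank(b): 3, 0, -1, -2, 0; Σd² = 14
ρ = 1 − 6Σd² / [n(n²−1)] = 1 − 6×14 / (5×24) = 1 − 84/120 ≈ 0.300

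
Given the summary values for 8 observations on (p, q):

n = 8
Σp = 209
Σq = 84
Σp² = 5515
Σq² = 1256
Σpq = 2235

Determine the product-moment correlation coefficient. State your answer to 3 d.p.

r = (nΣpq − ΣpΣq) / √[(nΣp² − (Σp)²)(nΣq² − (Σq)²)]
Numerator: 8×2235 − 209×84 = 324
Denominator: √[(44120 − 43681)(10048 − 7056)] = √[439 × 2992] = 1146.0750
r = 324 / 1146.0750 ≈ 0.283

0.283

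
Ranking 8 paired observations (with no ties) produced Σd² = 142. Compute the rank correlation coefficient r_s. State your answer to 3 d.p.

-0.690

ρ = 1 − 6Σd² / [n(n²−1)] = 1 − 6×142 / (8×63)
  = 1 − 852/504 = 1 − 1.6905 ≈ -0.690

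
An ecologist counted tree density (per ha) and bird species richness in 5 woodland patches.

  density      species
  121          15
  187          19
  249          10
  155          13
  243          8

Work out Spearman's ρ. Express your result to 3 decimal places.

Rank density: 1, 3, 5, 2, 4
Rank species: 4, 5, 2, 3, 1
d = rank(density) − rank(species): -3, -2, 3, -1, 3; Σd² = 32
ρ = 1 − 6Σd² / [n(n²−1)] = 1 − 6×32 / (5×24) = 1 − 192/120 ≈ -0.600

-0.600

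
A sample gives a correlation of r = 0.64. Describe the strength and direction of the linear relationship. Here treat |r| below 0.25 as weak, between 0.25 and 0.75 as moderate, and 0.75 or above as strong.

r = 0.64 > 0 so the relationship is positive.
|r| = 0.64, which falls in the moderate range.

moderate positive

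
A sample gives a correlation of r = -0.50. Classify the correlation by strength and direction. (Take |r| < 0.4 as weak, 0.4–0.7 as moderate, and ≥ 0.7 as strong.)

r = -0.50 < 0 so the relationship is negative.
|r| = 0.50, which falls in the moderate range.

moderate negative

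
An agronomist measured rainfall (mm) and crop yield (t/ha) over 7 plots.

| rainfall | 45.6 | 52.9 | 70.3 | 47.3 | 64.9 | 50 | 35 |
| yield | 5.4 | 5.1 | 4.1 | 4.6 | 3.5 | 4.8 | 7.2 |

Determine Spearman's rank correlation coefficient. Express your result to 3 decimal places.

-0.821

Rank rainfall: 2, 5, 7, 3, 6, 4, 1
Rank yield: 6, 5, 2, 3, 1, 4, 7
d = rank(rainfall) − rank(yield): -4, 0, 5, 0, 5, 0, -6; Σd² = 102
ρ = 1 − 6Σd² / [n(n²−1)] = 1 − 6×102 / (7×48) = 1 − 612/336 ≈ -0.821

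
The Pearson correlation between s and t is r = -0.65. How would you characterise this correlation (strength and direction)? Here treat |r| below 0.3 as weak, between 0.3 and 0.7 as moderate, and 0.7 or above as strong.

moderate negative

r = -0.65 < 0 so the relationship is negative.
|r| = 0.65, which falls in the moderate range.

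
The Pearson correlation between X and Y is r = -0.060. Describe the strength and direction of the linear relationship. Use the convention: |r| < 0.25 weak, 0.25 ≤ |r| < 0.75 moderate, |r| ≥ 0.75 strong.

weak negative

r = -0.060 < 0 so the relationship is negative.
|r| = 0.060, which falls in the weak range.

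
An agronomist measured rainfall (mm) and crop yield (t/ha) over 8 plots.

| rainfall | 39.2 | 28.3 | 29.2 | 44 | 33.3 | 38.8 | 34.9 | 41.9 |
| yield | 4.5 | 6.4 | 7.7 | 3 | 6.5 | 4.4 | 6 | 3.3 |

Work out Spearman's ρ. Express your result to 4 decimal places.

Rank rainfall: 6, 1, 2, 8, 3, 5, 4, 7
Rank yield: 4, 6, 8, 1, 7, 3, 5, 2
d = rank(rainfall) − rank(yield): 2, -5, -6, 7, -4, 2, -1, 5; Σd² = 160
ρ = 1 − 6Σd² / [n(n²−1)] = 1 − 6×160 / (8×63) = 1 − 960/504 ≈ -0.9048

-0.9048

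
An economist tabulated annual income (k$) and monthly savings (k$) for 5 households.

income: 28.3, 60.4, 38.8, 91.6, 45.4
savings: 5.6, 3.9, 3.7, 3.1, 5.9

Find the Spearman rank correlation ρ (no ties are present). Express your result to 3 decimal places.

-0.500

Rank income: 1, 4, 2, 5, 3
Rank savings: 4, 3, 2, 1, 5
d = rank(income) − rank(savings): -3, 1, 0, 4, -2; Σd² = 30
ρ = 1 − 6Σd² / [n(n²−1)] = 1 − 6×30 / (5×24) = 1 − 180/120 ≈ -0.500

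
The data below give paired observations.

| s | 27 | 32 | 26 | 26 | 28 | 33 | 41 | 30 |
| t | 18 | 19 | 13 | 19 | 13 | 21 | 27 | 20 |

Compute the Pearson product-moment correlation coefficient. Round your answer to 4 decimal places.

n = 8, Σs = 243, Σt = 150, Σs² = 7559, Σt² = 2954, Σst = 4690
nΣst − ΣsΣt = 37520 − 36450 = 1070
nΣs² − (Σs)² = 60472 − 59049 = 1423; nΣt² − (Σt)² = 23632 − 22500 = 1132
r = 1070 / √(1423 × 1132) = 1070 / 1269.1871 ≈ 0.8431

0.8431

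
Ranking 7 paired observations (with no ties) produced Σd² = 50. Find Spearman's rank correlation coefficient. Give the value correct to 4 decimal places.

0.1071

ρ = 1 − 6Σd² / [n(n²−1)] = 1 − 6×50 / (7×48)
  = 1 − 300/336 = 1 − 0.89286 ≈ 0.1071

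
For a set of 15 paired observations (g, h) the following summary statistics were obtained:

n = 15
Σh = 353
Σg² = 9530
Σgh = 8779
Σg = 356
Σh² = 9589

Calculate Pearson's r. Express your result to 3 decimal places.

0.341

r = (nΣgh − ΣgΣh) / √[(nΣg² − (Σg)²)(nΣh² − (Σh)²)]
Numerator: 15×8779 − 356×353 = 6017
Denominator: √[(142950 − 126736)(143835 − 124609)] = √[16214 × 19226] = 17655.8875
r = 6017 / 17655.8875 ≈ 0.341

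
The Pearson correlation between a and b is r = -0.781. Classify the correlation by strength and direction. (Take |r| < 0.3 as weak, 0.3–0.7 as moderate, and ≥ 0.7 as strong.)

r = -0.781 < 0 so the relationship is negative.
|r| = 0.781, which falls in the strong range.

strong negative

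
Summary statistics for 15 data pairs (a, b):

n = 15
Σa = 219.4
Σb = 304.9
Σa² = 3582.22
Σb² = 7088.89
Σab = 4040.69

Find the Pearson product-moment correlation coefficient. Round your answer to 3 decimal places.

r = (nΣab − ΣaΣb) / √[(nΣa² − (Σa)²)(nΣb² − (Σb)²)]
Numerator: 15×4040.69 − 219.4×304.9 = -6284.71
Denominator: √[(53733.3 − 48136.36)(106333.35 − 92964.01)] = √[5596.94 × 13369.34] = 8650.2829
r = -6284.71 / 8650.2829 ≈ -0.727

-0.727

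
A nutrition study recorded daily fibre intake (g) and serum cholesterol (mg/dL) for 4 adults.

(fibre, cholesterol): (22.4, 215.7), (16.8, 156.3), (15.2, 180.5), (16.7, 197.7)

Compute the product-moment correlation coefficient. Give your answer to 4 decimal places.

0.6978

n = 4, Σx = 71.1, Σy = 750.2, Σx² = 1293.93, Σy² = 142621.72, Σxy = 13502.71
nΣxy − ΣxΣy = 54010.84 − 53339.22 = 671.62
nΣx² − (Σx)² = 5175.72 − 5055.21 = 120.51; nΣy² − (Σy)² = 570486.88 − 562800.04 = 7686.84
r = 671.62 / √(120.51 × 7686.84) = 671.62 / 962.4661 ≈ 0.6978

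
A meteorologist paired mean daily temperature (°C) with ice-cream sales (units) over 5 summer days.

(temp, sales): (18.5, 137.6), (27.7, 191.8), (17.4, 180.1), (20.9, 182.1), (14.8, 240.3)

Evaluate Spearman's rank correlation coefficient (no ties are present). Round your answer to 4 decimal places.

Rank temp: 3, 5, 2, 4, 1
Rank sales: 1, 4, 2, 3, 5
d = rank(temp) − rank(sales): 2, 1, 0, 1, -4; Σd² = 22
ρ = 1 − 6Σd² / [n(n²−1)] = 1 − 6×22 / (5×24) = 1 − 132/120 ≈ -0.1000

-0.1000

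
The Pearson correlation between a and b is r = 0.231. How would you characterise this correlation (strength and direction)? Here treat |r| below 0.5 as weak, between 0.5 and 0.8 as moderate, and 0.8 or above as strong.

weak positive

r = 0.231 > 0 so the relationship is positive.
|r| = 0.231, which falls in the weak range.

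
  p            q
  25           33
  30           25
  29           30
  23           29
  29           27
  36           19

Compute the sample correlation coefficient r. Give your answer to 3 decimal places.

-0.861

n = 6, Σp = 172, Σq = 163, Σp² = 5032, Σq² = 4545, Σpq = 4579
nΣpq − ΣpΣq = 27474 − 28036 = -562
nΣp² − (Σp)² = 30192 − 29584 = 608; nΣq² − (Σq)² = 27270 − 26569 = 701
r = -562 / √(608 × 701) = -562 / 652.8461 ≈ -0.861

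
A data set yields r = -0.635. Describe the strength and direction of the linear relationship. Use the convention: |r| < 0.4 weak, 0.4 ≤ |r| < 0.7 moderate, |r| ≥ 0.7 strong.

r = -0.635 < 0 so the relationship is negative.
|r| = 0.635, which falls in the moderate range.

moderate negative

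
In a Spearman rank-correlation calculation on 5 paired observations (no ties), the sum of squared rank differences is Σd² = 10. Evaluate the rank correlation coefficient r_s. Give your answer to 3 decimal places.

0.500

ρ = 1 − 6Σd² / [n(n²−1)] = 1 − 6×10 / (5×24)
  = 1 − 60/120 = 1 − 0.5000 ≈ 0.500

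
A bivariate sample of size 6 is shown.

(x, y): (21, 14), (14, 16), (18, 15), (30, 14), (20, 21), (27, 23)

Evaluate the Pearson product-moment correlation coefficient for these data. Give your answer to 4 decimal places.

0.1522

n = 6, Σx = 130, Σy = 103, Σx² = 2990, Σy² = 1843, Σxy = 2249
nΣxy − ΣxΣy = 13494 − 13390 = 104
nΣx² − (Σx)² = 17940 − 16900 = 1040; nΣy² − (Σy)² = 11058 − 10609 = 449
r = 104 / √(1040 × 449) = 104 / 683.3447 ≈ 0.1522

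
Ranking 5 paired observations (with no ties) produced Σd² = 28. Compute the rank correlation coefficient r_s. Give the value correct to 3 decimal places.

ρ = 1 − 6Σd² / [n(n²−1)] = 1 − 6×28 / (5×24)
  = 1 − 168/120 = 1 − 1.4000 ≈ -0.400

-0.400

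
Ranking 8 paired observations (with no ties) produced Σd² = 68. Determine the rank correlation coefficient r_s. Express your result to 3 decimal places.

ρ = 1 − 6Σd² / [n(n²−1)] = 1 − 6×68 / (8×63)
  = 1 − 408/504 = 1 − 0.8095 ≈ 0.190

0.190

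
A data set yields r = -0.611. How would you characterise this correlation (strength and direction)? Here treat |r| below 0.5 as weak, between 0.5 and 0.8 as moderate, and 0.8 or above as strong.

moderate negative

r = -0.611 < 0 so the relationship is negative.
|r| = 0.611, which falls in the moderate range.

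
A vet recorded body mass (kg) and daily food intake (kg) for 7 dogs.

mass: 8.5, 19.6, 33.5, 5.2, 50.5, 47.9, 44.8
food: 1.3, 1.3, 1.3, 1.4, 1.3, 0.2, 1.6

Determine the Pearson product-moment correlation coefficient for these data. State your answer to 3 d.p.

-0.343

n = 7, Σx = 210, Σy = 8.4, Σx² = 8457.4, Σy² = 11.32, Σxy = 234.27
nΣxy − ΣxΣy = 1639.89 − 1764 = -124.11
nΣx² − (Σx)² = 59201.8 − 44100 = 15101.8; nΣy² − (Σy)² = 79.24 − 70.56 = 8.68
r = -124.11 / √(15101.8 × 8.68) = -124.11 / 362.0547 ≈ -0.343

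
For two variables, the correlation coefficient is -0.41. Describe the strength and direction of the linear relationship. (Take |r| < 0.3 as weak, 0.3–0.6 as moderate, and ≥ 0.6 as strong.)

r = -0.41 < 0 so the relationship is negative.
|r| = 0.41, which falls in the moderate range.

moderate negative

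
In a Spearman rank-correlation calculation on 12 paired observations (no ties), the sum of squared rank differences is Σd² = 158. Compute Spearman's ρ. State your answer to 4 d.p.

0.4476

ρ = 1 − 6Σd² / [n(n²−1)] = 1 − 6×158 / (12×143)
  = 1 − 948/1716 = 1 − 0.55245 ≈ 0.4476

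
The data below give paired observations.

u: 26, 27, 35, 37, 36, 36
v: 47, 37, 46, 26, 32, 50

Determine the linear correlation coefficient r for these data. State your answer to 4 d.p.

n = 6, Σu = 197, Σv = 238, Σu² = 6591, Σv² = 9894, Σuv = 7745
nΣuv − ΣuΣv = 46470 − 46886 = -416
nΣu² − (Σu)² = 39546 − 38809 = 737; nΣv² − (Σv)² = 59364 − 56644 = 2720
r = -416 / √(737 × 2720) = -416 / 1415.8531 ≈ -0.2938

-0.2938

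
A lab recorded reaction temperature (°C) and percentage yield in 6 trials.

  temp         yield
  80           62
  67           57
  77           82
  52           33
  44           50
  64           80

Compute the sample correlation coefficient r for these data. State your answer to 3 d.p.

n = 6, Σx = 384, Σy = 364, Σx² = 25554, Σy² = 23806, Σxy = 24129
nΣxy − ΣxΣy = 144774 − 139776 = 4998
nΣx² − (Σx)² = 153324 − 147456 = 5868; nΣy² − (Σy)² = 142836 − 132496 = 10340
r = 4998 / √(5868 × 10340) = 4998 / 7789.4236 ≈ 0.642

0.642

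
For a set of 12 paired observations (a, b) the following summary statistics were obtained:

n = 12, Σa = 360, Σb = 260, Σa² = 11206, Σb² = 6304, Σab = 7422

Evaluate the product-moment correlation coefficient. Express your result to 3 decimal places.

-0.724

r = (nΣab − ΣaΣb) / √[(nΣa² − (Σa)²)(nΣb² − (Σb)²)]
Numerator: 12×7422 − 360×260 = -4536
Denominator: √[(134472 − 129600)(75648 − 67600)] = √[4872 × 8048] = 6261.7774
r = -4536 / 6261.7774 ≈ -0.724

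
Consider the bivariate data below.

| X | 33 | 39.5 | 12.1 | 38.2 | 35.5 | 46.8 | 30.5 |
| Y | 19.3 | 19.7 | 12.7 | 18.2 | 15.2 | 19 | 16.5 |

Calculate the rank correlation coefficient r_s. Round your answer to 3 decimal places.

0.643

Rank X: 3, 6, 1, 5, 4, 7, 2
Rank Y: 6, 7, 1, 4, 2, 5, 3
d = rank(X) − rank(Y): -3, -1, 0, 1, 2, 2, -1; Σd² = 20
ρ = 1 − 6Σd² / [n(n²−1)] = 1 − 6×20 / (7×48) = 1 − 120/336 ≈ 0.643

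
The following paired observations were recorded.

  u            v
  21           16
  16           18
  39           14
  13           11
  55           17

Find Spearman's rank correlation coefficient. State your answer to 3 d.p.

0.300

Rank u: 3, 2, 4, 1, 5
Rank v: 3, 5, 2, 1, 4
d = rank(u) − rank(v): 0, -3, 2, 0, 1; Σd² = 14
ρ = 1 − 6Σd² / [n(n²−1)] = 1 − 6×14 / (5×24) = 1 − 84/120 ≈ 0.300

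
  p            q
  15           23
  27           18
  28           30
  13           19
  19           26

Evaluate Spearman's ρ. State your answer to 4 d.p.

Rank p: 2, 4, 5, 1, 3
Rank q: 3, 1, 5, 2, 4
d = rank(p) − rank(q): -1, 3, 0, -1, -1; Σd² = 12
ρ = 1 − 6Σd² / [n(n²−1)] = 1 − 6×12 / (5×24) = 1 − 72/120 ≈ 0.4000

0.4000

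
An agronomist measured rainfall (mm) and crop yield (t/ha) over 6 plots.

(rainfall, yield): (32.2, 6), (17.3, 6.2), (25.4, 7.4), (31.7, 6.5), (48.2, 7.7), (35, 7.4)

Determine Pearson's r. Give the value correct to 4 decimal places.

n = 6, Σx = 189.8, Σy = 41.2, Σx² = 6534.42, Σy² = 285.5, Σxy = 1324.61
nΣxy − ΣxΣy = 7947.66 − 7819.76 = 127.9
nΣx² − (Σx)² = 39206.52 − 36024.04 = 3182.48; nΣy² − (Σy)² = 1713 − 1697.44 = 15.56
r = 127.9 / √(3182.48 × 15.56) = 127.9 / 222.5295 ≈ 0.5748

0.5748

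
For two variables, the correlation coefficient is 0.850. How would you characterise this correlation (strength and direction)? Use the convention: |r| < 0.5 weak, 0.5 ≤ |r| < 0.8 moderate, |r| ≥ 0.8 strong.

strong positive

r = 0.850 > 0 so the relationship is positive.
|r| = 0.850, which falls in the strong range.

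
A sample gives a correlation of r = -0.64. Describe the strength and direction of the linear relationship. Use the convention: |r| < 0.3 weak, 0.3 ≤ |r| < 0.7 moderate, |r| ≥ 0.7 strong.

r = -0.64 < 0 so the relationship is negative.
|r| = 0.64, which falls in the moderate range.

moderate negative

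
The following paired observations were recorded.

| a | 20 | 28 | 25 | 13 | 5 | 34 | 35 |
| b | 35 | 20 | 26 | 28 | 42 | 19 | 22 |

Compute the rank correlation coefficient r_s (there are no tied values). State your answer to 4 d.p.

-0.8571

Rank a: 3, 5, 4, 2, 1, 6, 7
Rank b: 6, 2, 4, 5, 7, 1, 3
d = rank(a) − rank(b): -3, 3, 0, -3, -6, 5, 4; Σd² = 104
ρ = 1 − 6Σd² / [n(n²−1)] = 1 − 6×104 / (7×48) = 1 − 624/336 ≈ -0.8571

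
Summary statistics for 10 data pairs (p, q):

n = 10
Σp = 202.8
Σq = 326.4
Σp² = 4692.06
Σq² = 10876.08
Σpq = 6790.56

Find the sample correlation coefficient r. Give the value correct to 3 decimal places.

r = (nΣpq − ΣpΣq) / √[(nΣp² − (Σp)²)(nΣq² − (Σq)²)]
Numerator: 10×6790.56 − 202.8×326.4 = 1711.68
Denominator: √[(46920.6 − 41127.84)(108760.8 − 106536.96)] = √[5792.76 × 2223.84] = 3589.1742
r = 1711.68 / 3589.1742 ≈ 0.477

0.477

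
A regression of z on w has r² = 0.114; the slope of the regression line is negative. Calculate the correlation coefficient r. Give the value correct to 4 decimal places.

-0.3376

|r| = √0.114 = 0.3376
The association is negative, so r = −0.3376.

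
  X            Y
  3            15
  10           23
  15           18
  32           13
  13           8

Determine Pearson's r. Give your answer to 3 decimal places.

-0.246

n = 5, ΣX = 73, ΣY = 77, ΣX² = 1527, ΣY² = 1311, ΣXY = 1065
nΣXY − ΣXΣY = 5325 − 5621 = -296
nΣX² − (ΣX)² = 7635 − 5329 = 2306; nΣY² − (ΣY)² = 6555 − 5929 = 626
r = -296 / √(2306 × 626) = -296 / 1201.4808 ≈ -0.246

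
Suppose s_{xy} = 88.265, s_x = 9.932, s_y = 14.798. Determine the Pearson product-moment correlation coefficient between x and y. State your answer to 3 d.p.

r = Cov(x,y) / (s_x · s_y) = 88.265 / (9.932 × 14.798)
  = 88.265 / 146.9737 ≈ 0.601

0.601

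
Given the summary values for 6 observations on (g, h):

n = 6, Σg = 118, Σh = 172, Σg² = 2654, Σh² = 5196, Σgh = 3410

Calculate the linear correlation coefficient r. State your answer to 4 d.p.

0.0919

r = (nΣgh − ΣgΣh) / √[(nΣg² − (Σg)²)(nΣh² − (Σh)²)]
Numerator: 6×3410 − 118×172 = 164
Denominator: √[(15924 − 13924)(31176 − 29584)] = √[2000 × 1592] = 1784.3766
r = 164 / 1784.3766 ≈ 0.0919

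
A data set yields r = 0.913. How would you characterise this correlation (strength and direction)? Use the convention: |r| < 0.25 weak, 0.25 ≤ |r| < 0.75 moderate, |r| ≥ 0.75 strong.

r = 0.913 > 0 so the relationship is positive.
|r| = 0.913, which falls in the strong range.

strong positive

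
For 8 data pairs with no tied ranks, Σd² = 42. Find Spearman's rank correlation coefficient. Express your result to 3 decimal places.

ρ = 1 − 6Σd² / [n(n²−1)] = 1 − 6×42 / (8×63)
  = 1 − 252/504 = 1 − 0.5000 ≈ 0.500

0.500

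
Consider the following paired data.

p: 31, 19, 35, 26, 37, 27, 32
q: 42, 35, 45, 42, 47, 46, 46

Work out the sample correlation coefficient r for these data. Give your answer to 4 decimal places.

0.8340

n = 7, Σp = 207, Σq = 303, Σp² = 6345, Σq² = 13219, Σpq = 9087
nΣpq − ΣpΣq = 63609 − 62721 = 888
nΣp² − (Σp)² = 44415 − 42849 = 1566; nΣq² − (Σq)² = 92533 − 91809 = 724
r = 888 / √(1566 × 724) = 888 / 1064.7929 ≈ 0.8340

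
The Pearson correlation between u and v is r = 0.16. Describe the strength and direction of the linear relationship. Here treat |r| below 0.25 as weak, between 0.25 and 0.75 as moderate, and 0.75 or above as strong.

r = 0.16 > 0 so the relationship is positive.
|r| = 0.16, which falls in the weak range.

weak positive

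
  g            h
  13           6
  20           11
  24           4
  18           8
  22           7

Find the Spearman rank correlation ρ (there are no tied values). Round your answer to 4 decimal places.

-0.3000

Rank g: 1, 3, 5, 2, 4
Rank h: 2, 5, 1, 4, 3
d = rank(g) − rank(h): -1, -2, 4, -2, 1; Σd² = 26
ρ = 1 − 6Σd² / [n(n²−1)] = 1 − 6×26 / (5×24) = 1 − 156/120 ≈ -0.3000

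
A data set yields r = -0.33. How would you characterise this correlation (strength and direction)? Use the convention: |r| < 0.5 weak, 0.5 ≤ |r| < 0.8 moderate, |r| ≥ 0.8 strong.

r = -0.33 < 0 so the relationship is negative.
|r| = 0.33, which falls in the weak range.

weak negative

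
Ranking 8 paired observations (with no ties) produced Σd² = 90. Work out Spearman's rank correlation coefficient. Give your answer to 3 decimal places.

ρ = 1 − 6Σd² / [n(n²−1)] = 1 − 6×90 / (8×63)
  = 1 − 540/504 = 1 − 1.0714 ≈ -0.071

-0.071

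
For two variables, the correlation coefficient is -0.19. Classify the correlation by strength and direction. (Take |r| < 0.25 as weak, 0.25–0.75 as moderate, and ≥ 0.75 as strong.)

r = -0.19 < 0 so the relationship is negative.
|r| = 0.19, which falls in the weak range.

weak negative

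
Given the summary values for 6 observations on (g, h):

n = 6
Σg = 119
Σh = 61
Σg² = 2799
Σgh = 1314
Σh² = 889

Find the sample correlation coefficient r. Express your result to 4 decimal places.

0.3033

r = (nΣgh − ΣgΣh) / √[(nΣg² − (Σg)²)(nΣh² − (Σh)²)]
Numerator: 6×1314 − 119×61 = 625
Denominator: √[(16794 − 14161)(5334 − 3721)] = √[2633 × 1613] = 2060.8321
r = 625 / 2060.8321 ≈ 0.3033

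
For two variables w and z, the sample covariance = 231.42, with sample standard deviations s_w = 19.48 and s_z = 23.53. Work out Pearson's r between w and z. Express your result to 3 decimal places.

r = Cov(w,z) / (s_w · s_z) = 231.42 / (19.48 × 23.53)
  = 231.42 / 458.3644 ≈ 0.505

0.505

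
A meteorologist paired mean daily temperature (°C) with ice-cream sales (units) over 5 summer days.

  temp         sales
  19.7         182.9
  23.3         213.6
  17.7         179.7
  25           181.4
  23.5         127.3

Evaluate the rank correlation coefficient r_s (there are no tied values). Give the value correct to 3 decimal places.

Rank temp: 2, 3, 1, 5, 4
Rank sales: 4, 5, 2, 3, 1
d = rank(temp) − rank(sales): -2, -2, -1, 2, 3; Σd² = 22
ρ = 1 − 6Σd² / [n(n²−1)] = 1 − 6×22 / (5×24) = 1 − 132/120 ≈ -0.100

-0.100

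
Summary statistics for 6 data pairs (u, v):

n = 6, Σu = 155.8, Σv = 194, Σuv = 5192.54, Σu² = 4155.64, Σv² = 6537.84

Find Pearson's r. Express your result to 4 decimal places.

0.9075

r = (nΣuv − ΣuΣv) / √[(nΣu² − (Σu)²)(nΣv² − (Σv)²)]
Numerator: 6×5192.54 − 155.8×194 = 930.04
Denominator: √[(24933.84 − 24273.64)(39227.04 − 37636)] = √[660.2 × 1591.04] = 1024.8925
r = 930.04 / 1024.8925 ≈ 0.9075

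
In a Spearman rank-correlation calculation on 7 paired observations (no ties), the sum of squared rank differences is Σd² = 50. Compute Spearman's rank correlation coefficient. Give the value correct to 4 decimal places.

ρ = 1 − 6Σd² / [n(n²−1)] = 1 − 6×50 / (7×48)
  = 1 − 300/336 = 1 − 0.89286 ≈ 0.1071

0.1071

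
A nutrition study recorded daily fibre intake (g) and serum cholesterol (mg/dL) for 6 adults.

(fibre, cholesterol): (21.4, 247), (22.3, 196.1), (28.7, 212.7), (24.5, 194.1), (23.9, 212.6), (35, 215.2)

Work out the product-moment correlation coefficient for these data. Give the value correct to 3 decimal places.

n = 6, Σx = 155.8, Σy = 1277.7, Σx² = 4175.4, Σy² = 273890.11, Σxy = 33131.91
nΣxy − ΣxΣy = 198791.46 − 199065.66 = -274.2
nΣx² − (Σx)² = 25052.4 − 24273.64 = 778.76; nΣy² − (Σy)² = 1643340.66 − 1632517.29 = 10823.37
r = -274.2 / √(778.76 × 10823.37) = -274.2 / 2903.2409 ≈ -0.094

-0.094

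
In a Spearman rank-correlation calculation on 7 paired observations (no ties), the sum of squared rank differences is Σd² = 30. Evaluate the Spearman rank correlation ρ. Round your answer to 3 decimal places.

ρ = 1 − 6Σd² / [n(n²−1)] = 1 − 6×30 / (7×48)
  = 1 − 180/336 = 1 − 0.5357 ≈ 0.464

0.464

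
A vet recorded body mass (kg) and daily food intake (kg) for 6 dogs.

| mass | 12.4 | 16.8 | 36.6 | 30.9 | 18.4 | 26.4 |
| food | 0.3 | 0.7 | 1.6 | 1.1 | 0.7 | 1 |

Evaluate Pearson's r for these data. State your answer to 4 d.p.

n = 6, Σx = 141.5, Σy = 5.4, Σx² = 3765.89, Σy² = 5.84, Σxy = 147.31
nΣxy − ΣxΣy = 883.86 − 764.1 = 119.76
nΣx² − (Σx)² = 22595.34 − 20022.25 = 2573.09; nΣy² − (Σy)² = 35.04 − 29.16 = 5.88
r = 119.76 / √(2573.09 × 5.88) = 119.76 / 123.0031 ≈ 0.9736

0.9736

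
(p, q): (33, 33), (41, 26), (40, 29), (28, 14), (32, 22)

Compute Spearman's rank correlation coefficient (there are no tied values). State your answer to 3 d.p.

Rank p: 3, 5, 4, 1, 2
Rank q: 5, 3, 4, 1, 2
d = rank(p) − rank(q): -2, 2, 0, 0, 0; Σd² = 8
ρ = 1 − 6Σd² / [n(n²−1)] = 1 − 6×8 / (5×24) = 1 − 48/120 ≈ 0.600

0.600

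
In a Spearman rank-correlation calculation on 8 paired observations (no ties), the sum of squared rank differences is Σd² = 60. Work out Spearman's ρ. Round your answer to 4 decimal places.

0.2857

ρ = 1 − 6Σd² / [n(n²−1)] = 1 − 6×60 / (8×63)
  = 1 − 360/504 = 1 − 0.71429 ≈ 0.2857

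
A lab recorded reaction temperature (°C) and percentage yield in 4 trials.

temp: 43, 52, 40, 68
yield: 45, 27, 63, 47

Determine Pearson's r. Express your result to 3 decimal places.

-0.326

n = 4, Σx = 203, Σy = 182, Σx² = 10777, Σy² = 8932, Σxy = 9055
nΣxy − ΣxΣy = 36220 − 36946 = -726
nΣx² − (Σx)² = 43108 − 41209 = 1899; nΣy² − (Σy)² = 35728 − 33124 = 2604
r = -726 / √(1899 × 2604) = -726 / 2223.7347 ≈ -0.326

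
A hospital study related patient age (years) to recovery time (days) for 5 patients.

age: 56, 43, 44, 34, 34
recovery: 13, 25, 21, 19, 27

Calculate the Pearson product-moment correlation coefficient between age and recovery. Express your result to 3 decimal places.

n = 5, Σx = 211, Σy = 105, Σx² = 9233, Σy² = 2325, Σxy = 4291
nΣxy − ΣxΣy = 21455 − 22155 = -700
nΣx² − (Σx)² = 46165 − 44521 = 1644; nΣy² − (Σy)² = 11625 − 11025 = 600
r = -700 / √(1644 × 600) = -700 / 993.1767 ≈ -0.705

-0.705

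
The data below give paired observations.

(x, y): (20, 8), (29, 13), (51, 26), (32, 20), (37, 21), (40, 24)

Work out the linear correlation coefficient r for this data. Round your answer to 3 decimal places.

0.937

n = 6, Σx = 209, Σy = 112, Σx² = 7835, Σy² = 2326, Σxy = 4240
nΣxy − ΣxΣy = 25440 − 23408 = 2032
nΣx² − (Σx)² = 47010 − 43681 = 3329; nΣy² − (Σy)² = 13956 − 12544 = 1412
r = 2032 / √(3329 × 1412) = 2032 / 2168.0747 ≈ 0.937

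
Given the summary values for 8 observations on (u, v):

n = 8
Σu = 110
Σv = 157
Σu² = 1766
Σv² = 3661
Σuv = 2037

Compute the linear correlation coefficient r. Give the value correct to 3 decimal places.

-0.318

r = (nΣuv − ΣuΣv) / √[(nΣu² − (Σu)²)(nΣv² − (Σv)²)]
Numerator: 8×2037 − 110×157 = -974
Denominator: √[(14128 − 12100)(29288 − 24649)] = √[2028 × 4639] = 3067.2287
r = -974 / 3067.2287 ≈ -0.318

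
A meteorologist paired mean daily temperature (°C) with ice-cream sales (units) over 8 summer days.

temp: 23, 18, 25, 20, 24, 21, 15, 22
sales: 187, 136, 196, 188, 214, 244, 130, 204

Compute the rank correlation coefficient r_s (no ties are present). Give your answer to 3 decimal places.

0.571

Rank temp: 6, 2, 8, 3, 7, 4, 1, 5
Rank sales: 3, 2, 5, 4, 7, 8, 1, 6
d = rank(temp) − rank(sales): 3, 0, 3, -1, 0, -4, 0, -1; Σd² = 36
ρ = 1 − 6Σd² / [n(n²−1)] = 1 − 6×36 / (8×63) = 1 − 216/504 ≈ 0.571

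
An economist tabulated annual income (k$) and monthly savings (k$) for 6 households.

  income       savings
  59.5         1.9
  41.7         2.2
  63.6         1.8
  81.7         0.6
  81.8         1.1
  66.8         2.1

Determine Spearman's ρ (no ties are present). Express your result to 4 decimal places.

Rank income: 2, 1, 3, 5, 6, 4
Rank savings: 4, 6, 3, 1, 2, 5
d = rank(income) − rank(savings): -2, -5, 0, 4, 4, -1; Σd² = 62
ρ = 1 − 6Σd² / [n(n²−1)] = 1 − 6×62 / (6×35) = 1 − 372/210 ≈ -0.7714

-0.7714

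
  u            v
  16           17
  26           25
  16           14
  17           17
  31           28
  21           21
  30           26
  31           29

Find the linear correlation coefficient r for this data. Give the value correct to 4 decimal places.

0.9792

n = 8, Σu = 188, Σv = 177, Σu² = 4740, Σv² = 4141, Σuv = 4423
nΣuv − ΣuΣv = 35384 − 33276 = 2108
nΣu² − (Σu)² = 37920 − 35344 = 2576; nΣv² − (Σv)² = 33128 − 31329 = 1799
r = 2108 / √(2576 × 1799) = 2108 / 2152.7248 ≈ 0.9792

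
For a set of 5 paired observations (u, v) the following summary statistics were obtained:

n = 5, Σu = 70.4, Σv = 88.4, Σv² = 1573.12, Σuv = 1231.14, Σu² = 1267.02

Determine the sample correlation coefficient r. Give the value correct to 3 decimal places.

-0.255

r = (nΣuv − ΣuΣv) / √[(nΣu² − (Σu)²)(nΣv² − (Σv)²)]
Numerator: 5×1231.14 − 70.4×88.4 = -67.66
Denominator: √[(6335.1 − 4956.16)(7865.6 − 7814.56)] = √[1378.94 × 51.04] = 265.2944
r = -67.66 / 265.2944 ≈ -0.255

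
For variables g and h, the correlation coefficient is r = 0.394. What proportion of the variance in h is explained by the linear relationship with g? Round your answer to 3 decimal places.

0.155

r² = (0.394)² = 0.155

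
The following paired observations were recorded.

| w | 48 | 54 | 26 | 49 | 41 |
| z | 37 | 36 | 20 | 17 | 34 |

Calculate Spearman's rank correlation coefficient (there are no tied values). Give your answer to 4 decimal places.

0.2000

Rank w: 3, 5, 1, 4, 2
Rank z: 5, 4, 2, 1, 3
d = rank(w) − rank(z): -2, 1, -1, 3, -1; Σd² = 16
ρ = 1 − 6Σd² / [n(n²−1)] = 1 − 6×16 / (5×24) = 1 − 96/120 ≈ 0.2000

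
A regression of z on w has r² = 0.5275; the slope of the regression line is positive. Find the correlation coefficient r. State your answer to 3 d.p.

0.726

|r| = √0.5275 = 0.726
The association is positive, so r = 0.726.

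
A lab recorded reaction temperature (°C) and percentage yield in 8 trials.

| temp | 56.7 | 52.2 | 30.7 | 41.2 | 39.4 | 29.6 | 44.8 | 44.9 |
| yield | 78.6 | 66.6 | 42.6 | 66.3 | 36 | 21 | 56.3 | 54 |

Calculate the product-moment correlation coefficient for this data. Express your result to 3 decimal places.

0.871

n = 8, Σx = 339.5, Σy = 421.4, Σx² = 15031.23, Σy² = 24646.66, Σxy = 18959.36
nΣxy − ΣxΣy = 151674.88 − 143065.3 = 8609.58
nΣx² − (Σx)² = 120249.84 − 115260.25 = 4989.59; nΣy² − (Σy)² = 197173.28 − 177577.96 = 19595.32
r = 8609.58 / √(4989.59 × 19595.32) = 8609.58 / 9888.0035 ≈ 0.871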